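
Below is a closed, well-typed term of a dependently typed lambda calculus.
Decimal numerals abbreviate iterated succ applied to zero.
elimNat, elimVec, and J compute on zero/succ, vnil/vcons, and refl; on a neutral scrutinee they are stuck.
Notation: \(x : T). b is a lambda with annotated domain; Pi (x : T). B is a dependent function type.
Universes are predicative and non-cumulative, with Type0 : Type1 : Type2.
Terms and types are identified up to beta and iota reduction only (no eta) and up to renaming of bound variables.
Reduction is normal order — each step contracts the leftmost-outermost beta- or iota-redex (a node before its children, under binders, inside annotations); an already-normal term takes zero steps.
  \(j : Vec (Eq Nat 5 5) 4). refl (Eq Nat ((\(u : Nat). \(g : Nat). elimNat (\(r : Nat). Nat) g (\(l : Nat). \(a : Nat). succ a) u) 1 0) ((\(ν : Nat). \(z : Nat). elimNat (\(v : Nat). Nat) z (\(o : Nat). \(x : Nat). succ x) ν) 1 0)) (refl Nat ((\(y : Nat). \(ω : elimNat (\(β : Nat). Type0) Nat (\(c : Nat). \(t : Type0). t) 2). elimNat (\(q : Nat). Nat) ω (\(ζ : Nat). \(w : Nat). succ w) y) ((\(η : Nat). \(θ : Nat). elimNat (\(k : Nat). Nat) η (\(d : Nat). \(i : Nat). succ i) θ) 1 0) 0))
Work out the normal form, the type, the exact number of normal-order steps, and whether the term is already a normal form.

reduced normal form:
  \(j : Vec (Eq Nat 5 5) 4). refl (Eq Nat 1 1) (refl Nat 1)
type:
  Pi (j : Vec (Eq Nat 5 5) 4). Eq (Eq Nat 1 1) (refl Nat 1) (refl Nat 1)
steps to reach normal form (normal order): 21
term was already normal: no
first redex: a beta-redex


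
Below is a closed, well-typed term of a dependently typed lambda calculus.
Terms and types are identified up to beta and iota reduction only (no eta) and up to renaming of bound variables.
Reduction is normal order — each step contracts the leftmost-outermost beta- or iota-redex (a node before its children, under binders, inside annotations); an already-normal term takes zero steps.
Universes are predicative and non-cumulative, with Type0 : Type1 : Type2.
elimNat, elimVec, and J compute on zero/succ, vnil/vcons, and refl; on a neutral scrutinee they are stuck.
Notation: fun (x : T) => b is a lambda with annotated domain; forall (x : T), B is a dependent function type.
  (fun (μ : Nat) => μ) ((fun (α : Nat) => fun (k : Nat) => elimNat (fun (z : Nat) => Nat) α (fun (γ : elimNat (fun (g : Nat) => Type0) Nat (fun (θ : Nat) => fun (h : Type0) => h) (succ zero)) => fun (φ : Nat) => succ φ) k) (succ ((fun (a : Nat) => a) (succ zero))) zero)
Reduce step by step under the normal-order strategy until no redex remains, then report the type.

reduction (normal order):
  (fun (μ : Nat) => μ) ((fun (α : Nat) => fun (k : Nat) => elimNat (fun (z : Nat) => Nat) α (fun (γ : elimNat (fun (g : Nat) => Type0) Nat (fun (θ : Nat) => fun (h : Type0) => h) (succ zero)) => fun (φ : Nat) => succ φ) k) (succ ((fun (a : Nat) => a) (succ zero))) zero)
  ~> (fun (μ : Nat) => fun (α : Nat) => elimNat (fun (k : Nat) => Nat) μ (fun (z : elimNat (fun (γ : Nat) => Type0) Nat (fun (g : Nat) => fun (θ : Type0) => θ) (succ zero)) => fun (h : Nat) => succ h) α) (succ ((fun (φ : Nat) => φ) (succ zero))) zero
  ~> (fun (μ : Nat) => elimNat (fun (α : Nat) => Nat) (succ ((fun (k : Nat) => k) (succ zero))) (fun (z : elimNat (fun (γ : Nat) => Type0) Nat (fun (g : Nat) => fun (θ : Type0) => θ) (succ zero)) => fun (h : Nat) => succ h) μ) zero
  ~> elimNat (fun (μ : Nat) => Nat) (succ ((fun (α : Nat) => α) (succ zero))) (fun (k : elimNat (fun (z : Nat) => Type0) Nat (fun (γ : Nat) => fun (g : Type0) => g) (succ zero)) => fun (θ : Nat) => succ θ) zero
  ~> succ ((fun (μ : Nat) => μ) (succ zero))
  ~> succ (succ zero)
the term's type:
  Nat


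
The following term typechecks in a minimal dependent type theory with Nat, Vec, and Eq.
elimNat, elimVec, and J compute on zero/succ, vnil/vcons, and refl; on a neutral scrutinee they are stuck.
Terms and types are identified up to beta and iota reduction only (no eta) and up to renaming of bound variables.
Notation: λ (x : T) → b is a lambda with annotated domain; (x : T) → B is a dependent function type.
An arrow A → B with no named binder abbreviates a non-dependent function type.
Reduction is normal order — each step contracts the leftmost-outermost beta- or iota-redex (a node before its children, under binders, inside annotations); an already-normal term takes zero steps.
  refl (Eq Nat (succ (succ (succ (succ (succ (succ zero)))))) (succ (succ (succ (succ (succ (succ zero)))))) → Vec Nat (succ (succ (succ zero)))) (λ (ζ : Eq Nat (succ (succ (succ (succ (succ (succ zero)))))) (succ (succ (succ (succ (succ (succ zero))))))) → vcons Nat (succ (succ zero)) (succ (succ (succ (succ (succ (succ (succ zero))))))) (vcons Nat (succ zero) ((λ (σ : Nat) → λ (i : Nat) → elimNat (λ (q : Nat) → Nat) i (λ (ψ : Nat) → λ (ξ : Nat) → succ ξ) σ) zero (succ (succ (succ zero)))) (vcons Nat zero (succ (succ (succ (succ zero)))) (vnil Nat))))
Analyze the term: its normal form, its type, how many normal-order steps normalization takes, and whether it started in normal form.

reduced normal form:
  refl (Eq Nat (succ (succ (succ (succ (succ (succ zero)))))) (succ (succ (succ (succ (succ (succ zero)))))) → Vec Nat (succ (succ (succ zero)))) (λ (ζ : Eq Nat (succ (succ (succ (succ (succ (succ zero)))))) (succ (succ (succ (succ (succ (succ zero))))))) → vcons Nat (succ (succ zero)) (succ (succ (succ (succ (succ (succ (succ zero))))))) (vcons Nat (succ zero) (succ (succ (succ zero))) (vcons Nat zero (succ (succ (succ (succ zero)))) (vnil Nat))))
inferred type:
  Eq (Eq Nat (succ (succ (succ (succ (succ (succ zero)))))) (succ (succ (succ (succ (succ (succ zero)))))) → Vec Nat (succ (succ (succ zero)))) (λ (ζ : Eq Nat (succ (succ (succ (succ (succ (succ zero)))))) (succ (succ (succ (succ (succ (succ zero))))))) → vcons Nat (succ (succ zero)) (succ (succ (succ (succ (succ (succ (succ zero))))))) (vcons Nat (succ zero) (succ (succ (succ zero))) (vcons Nat zero (succ (succ (succ (succ zero)))) (vnil Nat)))) (λ (σ : Eq Nat (succ (succ (succ (succ (succ (succ zero)))))) (succ (succ (succ (succ (succ (succ zero))))))) → vcons Nat (succ (succ zero)) (succ (succ (succ (succ (succ (succ (succ zero))))))) (vcons Nat (succ zero) (succ (succ (succ zero))) (vcons Nat zero (succ (succ (succ (succ zero)))) (vnil Nat))))
reduction steps (normal order): 3
already normal: no
first redex: a beta-redex


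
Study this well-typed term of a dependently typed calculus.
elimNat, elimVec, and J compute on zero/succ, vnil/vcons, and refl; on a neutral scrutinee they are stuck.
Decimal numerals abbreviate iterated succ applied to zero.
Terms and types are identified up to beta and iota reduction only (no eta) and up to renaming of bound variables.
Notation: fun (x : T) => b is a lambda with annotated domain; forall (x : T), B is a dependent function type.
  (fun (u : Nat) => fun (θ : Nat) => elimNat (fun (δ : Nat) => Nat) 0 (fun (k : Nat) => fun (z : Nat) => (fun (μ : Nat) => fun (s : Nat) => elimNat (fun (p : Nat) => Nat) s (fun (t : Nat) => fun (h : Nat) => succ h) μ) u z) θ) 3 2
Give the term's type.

inferred type:
  Nat


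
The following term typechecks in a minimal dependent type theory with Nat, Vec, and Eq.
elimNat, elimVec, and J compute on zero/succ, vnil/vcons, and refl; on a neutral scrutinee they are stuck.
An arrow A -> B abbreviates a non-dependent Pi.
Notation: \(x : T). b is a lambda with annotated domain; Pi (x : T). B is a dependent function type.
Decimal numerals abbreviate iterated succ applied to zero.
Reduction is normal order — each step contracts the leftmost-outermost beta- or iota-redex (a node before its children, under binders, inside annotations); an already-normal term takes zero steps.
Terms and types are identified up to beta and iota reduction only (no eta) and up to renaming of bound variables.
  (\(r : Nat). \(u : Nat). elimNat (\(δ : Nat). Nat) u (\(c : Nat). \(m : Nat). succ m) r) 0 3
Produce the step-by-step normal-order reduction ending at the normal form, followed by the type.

reduction (normal order):
  (\(r : Nat). \(u : Nat). elimNat (\(δ : Nat). Nat) u (\(c : Nat). \(m : Nat). succ m) r) 0 3
  ~> (\(r : Nat). elimNat (\(u : Nat). Nat) r (\(δ : Nat). \(c : Nat). succ c) 0) 3
  ~> elimNat (\(r : Nat). Nat) 3 (\(u : Nat). \(δ : Nat). succ δ) 0
  ~> 3
the term's type:
  Nat


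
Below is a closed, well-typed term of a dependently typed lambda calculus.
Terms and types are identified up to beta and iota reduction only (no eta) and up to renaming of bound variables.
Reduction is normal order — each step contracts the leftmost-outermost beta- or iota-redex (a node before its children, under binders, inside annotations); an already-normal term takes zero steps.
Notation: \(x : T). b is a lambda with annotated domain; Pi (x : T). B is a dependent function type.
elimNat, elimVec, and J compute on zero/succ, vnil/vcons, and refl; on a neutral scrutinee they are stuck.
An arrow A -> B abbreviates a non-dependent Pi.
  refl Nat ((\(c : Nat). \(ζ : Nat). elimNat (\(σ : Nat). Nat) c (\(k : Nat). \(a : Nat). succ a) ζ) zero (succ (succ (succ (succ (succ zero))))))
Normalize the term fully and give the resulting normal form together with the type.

resulting normal form:
  refl Nat (succ (succ (succ (succ (succ zero)))))
type:
  Eq Nat (succ (succ (succ (succ (succ zero))))) (succ (succ (succ (succ (succ zero)))))
observation: contracting a beta-redex first, the term normalizes in 18 steps.


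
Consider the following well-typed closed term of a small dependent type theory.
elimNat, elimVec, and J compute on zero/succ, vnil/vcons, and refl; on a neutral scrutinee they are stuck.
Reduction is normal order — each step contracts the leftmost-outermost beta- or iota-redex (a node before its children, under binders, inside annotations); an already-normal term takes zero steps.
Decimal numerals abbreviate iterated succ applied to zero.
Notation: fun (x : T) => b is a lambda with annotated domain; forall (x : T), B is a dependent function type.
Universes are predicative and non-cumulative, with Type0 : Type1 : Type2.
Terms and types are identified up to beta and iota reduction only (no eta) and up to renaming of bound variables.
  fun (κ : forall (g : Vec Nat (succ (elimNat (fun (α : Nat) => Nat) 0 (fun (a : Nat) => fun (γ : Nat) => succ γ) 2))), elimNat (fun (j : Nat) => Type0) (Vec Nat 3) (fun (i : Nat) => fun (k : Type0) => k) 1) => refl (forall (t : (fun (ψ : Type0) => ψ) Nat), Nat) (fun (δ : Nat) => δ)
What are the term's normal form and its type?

resulting normal form:
  fun (κ : forall (g : Vec Nat 3), Vec Nat 3) => refl (forall (α : Nat), Nat) (fun (a : Nat) => a)
inferred type:
  forall (κ : forall (g : Vec Nat 3), Vec Nat 3), Eq (forall (α : Nat), Nat) (fun (a : Nat) => a) (fun (γ : Nat) => γ)


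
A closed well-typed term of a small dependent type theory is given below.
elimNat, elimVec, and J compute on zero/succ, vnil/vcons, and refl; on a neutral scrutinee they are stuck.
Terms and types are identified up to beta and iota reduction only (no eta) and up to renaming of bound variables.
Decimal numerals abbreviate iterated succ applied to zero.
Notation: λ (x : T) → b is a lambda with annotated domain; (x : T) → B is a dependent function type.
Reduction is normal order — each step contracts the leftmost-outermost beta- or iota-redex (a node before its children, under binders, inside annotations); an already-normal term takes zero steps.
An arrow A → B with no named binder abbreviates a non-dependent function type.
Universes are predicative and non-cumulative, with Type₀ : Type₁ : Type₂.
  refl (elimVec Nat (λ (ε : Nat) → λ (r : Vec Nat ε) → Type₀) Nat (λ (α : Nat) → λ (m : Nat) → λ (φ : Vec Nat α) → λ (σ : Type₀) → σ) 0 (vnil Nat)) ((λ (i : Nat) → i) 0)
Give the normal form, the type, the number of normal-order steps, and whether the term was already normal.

resulting normal form:
  refl Nat 0
the term's type:
  Eq Nat 0 0
normal-order step count: 2
already normal: no
first contracted redex: an elimVec iota-redex


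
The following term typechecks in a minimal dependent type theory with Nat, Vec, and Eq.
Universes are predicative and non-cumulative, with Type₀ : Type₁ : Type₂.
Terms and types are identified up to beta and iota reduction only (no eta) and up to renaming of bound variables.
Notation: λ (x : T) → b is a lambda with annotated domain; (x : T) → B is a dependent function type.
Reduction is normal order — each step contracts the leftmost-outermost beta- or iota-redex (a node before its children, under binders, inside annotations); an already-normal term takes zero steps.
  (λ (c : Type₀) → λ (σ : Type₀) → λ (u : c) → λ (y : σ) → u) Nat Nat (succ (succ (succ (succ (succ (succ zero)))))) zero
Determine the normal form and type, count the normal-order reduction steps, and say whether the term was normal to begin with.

normal form:
  succ (succ (succ (succ (succ (succ zero)))))
type:
  Nat
reduction steps (normal order): 4
term was already normal: no
first redex: a beta-redex


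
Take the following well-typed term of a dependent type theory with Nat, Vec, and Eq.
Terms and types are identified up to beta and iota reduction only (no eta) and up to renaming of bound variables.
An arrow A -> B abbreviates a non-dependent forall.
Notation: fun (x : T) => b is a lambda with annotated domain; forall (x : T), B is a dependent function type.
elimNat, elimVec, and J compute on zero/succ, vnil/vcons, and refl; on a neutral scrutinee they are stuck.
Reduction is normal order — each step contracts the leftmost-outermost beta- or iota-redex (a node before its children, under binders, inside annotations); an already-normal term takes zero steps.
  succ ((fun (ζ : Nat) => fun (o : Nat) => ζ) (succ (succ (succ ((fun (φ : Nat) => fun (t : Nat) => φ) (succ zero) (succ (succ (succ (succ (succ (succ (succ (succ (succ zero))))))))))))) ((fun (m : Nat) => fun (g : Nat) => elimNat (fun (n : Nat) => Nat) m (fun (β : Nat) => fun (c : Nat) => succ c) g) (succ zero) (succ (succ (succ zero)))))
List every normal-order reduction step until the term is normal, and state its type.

normal-order reduction:
  succ ((fun (ζ : Nat) => fun (o : Nat) => ζ) (succ (succ (succ ((fun (φ : Nat) => fun (t : Nat) => φ) (succ zero) (succ (succ (succ (succ (succ (succ (succ (succ (succ zero))))))))))))) ((fun (m : Nat) => fun (g : Nat) => elimNat (fun (n : Nat) => Nat) m (fun (β : Nat) => fun (c : Nat) => succ c) g) (succ zero) (succ (succ (succ zero)))))
  ~> succ ((fun (ζ : Nat) => succ (succ (succ ((fun (o : Nat) => fun (φ : Nat) => o) (succ zero) (succ (succ (succ (succ (succ (succ (succ (succ (succ zero))))))))))))) ((fun (t : Nat) => fun (m : Nat) => elimNat (fun (g : Nat) => Nat) t (fun (n : Nat) => fun (β : Nat) => succ β) m) (succ zero) (succ (succ (succ zero)))))
  ~> succ (succ (succ (succ ((fun (ζ : Nat) => fun (o : Nat) => ζ) (succ zero) (succ (succ (succ (succ (succ (succ (succ (succ (succ zero)))))))))))))
  ~> succ (succ (succ (succ ((fun (ζ : Nat) => succ zero) (succ (succ (succ (succ (succ (succ (succ (succ (succ zero)))))))))))))
  ~> succ (succ (succ (succ (succ zero))))
type:
  Nat


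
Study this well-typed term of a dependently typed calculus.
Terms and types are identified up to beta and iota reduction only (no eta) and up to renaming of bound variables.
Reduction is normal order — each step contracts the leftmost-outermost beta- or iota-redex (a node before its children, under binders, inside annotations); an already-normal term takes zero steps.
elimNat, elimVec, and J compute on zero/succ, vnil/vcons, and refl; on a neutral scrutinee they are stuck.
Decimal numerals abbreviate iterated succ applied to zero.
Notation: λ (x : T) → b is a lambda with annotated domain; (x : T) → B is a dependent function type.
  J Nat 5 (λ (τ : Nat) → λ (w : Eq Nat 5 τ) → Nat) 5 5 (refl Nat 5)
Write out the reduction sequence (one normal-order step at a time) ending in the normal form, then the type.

normal-order reduction sequence:
  J Nat 5 (λ (τ : Nat) → λ (w : Eq Nat 5 τ) → Nat) 5 5 (refl Nat 5)
  ~> 5
type:
  Nat


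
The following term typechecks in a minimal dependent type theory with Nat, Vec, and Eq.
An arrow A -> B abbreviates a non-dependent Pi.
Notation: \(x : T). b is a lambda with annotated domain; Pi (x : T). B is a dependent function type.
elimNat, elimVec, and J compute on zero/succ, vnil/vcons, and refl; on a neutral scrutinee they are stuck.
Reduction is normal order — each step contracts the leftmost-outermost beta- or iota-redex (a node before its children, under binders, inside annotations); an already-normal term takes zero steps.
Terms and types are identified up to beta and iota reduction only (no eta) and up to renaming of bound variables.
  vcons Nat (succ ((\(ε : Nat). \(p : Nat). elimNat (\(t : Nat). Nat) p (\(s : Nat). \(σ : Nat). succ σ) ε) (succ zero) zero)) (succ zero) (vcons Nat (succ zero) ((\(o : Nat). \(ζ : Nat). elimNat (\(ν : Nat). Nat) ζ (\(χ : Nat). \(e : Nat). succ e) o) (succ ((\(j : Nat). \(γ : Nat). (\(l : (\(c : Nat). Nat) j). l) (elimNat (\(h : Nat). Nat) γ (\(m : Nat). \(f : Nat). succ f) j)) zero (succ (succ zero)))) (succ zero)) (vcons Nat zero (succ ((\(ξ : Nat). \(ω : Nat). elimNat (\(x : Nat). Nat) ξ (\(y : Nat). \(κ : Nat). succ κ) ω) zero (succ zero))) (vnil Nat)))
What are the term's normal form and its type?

reduced normal form:
  vcons Nat (succ (succ zero)) (succ zero) (vcons Nat (succ zero) (succ (succ (succ (succ zero)))) (vcons Nat zero (succ (succ zero)) (vnil Nat)))
the term's type:
  Vec Nat (succ (succ (succ zero)))


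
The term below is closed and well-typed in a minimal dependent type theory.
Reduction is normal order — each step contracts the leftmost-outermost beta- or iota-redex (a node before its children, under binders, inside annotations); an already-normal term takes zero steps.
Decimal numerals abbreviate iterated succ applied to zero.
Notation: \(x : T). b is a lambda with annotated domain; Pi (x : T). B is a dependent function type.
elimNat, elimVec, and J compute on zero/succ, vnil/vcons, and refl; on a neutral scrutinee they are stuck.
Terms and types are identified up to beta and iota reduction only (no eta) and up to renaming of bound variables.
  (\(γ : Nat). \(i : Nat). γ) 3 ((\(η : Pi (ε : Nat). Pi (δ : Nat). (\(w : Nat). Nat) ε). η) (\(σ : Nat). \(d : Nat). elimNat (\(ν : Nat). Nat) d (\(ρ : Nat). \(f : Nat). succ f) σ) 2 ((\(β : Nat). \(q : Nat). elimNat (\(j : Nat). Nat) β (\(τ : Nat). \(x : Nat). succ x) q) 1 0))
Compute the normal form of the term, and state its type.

normal form:
  3
type:
  Nat
observation: 2 normal-order steps separate the term from its normal form.


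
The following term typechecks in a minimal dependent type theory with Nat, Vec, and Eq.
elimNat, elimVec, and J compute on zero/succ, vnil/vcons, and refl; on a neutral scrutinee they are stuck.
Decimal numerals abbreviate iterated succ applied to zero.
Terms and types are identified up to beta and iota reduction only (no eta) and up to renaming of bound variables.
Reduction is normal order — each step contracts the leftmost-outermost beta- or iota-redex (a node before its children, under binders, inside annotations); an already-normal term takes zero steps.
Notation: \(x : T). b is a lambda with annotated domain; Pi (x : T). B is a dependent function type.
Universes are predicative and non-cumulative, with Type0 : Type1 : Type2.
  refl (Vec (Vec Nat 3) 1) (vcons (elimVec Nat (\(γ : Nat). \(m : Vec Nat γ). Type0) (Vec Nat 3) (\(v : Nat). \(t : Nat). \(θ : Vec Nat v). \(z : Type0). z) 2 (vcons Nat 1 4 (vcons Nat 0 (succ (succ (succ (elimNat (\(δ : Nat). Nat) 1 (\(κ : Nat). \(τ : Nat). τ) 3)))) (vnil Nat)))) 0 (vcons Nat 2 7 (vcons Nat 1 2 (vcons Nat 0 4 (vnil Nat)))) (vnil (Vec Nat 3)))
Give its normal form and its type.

reduced normal form:
  refl (Vec (Vec Nat 3) 1) (vcons (Vec Nat 3) 0 (vcons Nat 2 7 (vcons Nat 1 2 (vcons Nat 0 4 (vnil Nat)))) (vnil (Vec Nat 3)))
the term's type:
  Eq (Vec (Vec Nat 3) 1) (vcons (Vec Nat 3) 0 (vcons Nat 2 7 (vcons Nat 1 2 (vcons Nat 0 4 (vnil Nat)))) (vnil (Vec Nat 3))) (vcons (Vec Nat 3) 0 (vcons Nat 2 7 (vcons Nat 1 2 (vcons Nat 0 4 (vnil Nat)))) (vnil (Vec Nat 3)))


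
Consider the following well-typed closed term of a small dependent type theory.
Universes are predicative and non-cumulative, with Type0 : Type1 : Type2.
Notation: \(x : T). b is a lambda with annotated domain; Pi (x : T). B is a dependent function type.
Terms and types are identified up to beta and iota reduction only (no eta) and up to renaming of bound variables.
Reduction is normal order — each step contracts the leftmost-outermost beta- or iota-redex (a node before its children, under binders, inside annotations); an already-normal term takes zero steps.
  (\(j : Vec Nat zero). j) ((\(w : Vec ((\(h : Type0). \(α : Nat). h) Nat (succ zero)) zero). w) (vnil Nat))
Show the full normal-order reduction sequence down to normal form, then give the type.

normal-order reduction:
  (\(j : Vec Nat zero). j) ((\(w : Vec ((\(h : Type0). \(α : Nat). h) Nat (succ zero)) zero). w) (vnil Nat))
  ~> (\(j : Vec ((\(w : Type0). \(h : Nat). w) Nat (succ zero)) zero). j) (vnil Nat)
  ~> vnil Nat
type:
  Vec Nat zero


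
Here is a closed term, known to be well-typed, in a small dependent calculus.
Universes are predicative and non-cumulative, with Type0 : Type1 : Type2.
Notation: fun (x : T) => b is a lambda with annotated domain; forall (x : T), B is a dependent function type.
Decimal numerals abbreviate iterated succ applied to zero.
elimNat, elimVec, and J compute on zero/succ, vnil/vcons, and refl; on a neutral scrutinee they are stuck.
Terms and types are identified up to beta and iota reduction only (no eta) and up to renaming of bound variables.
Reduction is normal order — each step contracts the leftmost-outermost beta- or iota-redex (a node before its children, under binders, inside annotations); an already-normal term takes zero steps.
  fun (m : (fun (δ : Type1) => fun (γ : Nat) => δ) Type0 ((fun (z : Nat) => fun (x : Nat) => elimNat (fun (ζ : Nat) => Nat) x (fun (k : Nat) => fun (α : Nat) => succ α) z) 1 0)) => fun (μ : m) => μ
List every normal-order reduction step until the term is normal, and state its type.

normal-order reduction:
  fun (m : (fun (δ : Type1) => fun (γ : Nat) => δ) Type0 ((fun (z : Nat) => fun (x : Nat) => elimNat (fun (ζ : Nat) => Nat) x (fun (k : Nat) => fun (α : Nat) => succ α) z) 1 0)) => fun (μ : m) => μ
  ~> fun (m : (fun (δ : Nat) => Type0) ((fun (γ : Nat) => fun (z : Nat) => elimNat (fun (x : Nat) => Nat) z (fun (ζ : Nat) => fun (k : Nat) => succ k) γ) 1 0)) => fun (α : m) => α
  ~> fun (m : Type0) => fun (δ : m) => δ
type:
  forall (m : Type0), forall (δ : m), m


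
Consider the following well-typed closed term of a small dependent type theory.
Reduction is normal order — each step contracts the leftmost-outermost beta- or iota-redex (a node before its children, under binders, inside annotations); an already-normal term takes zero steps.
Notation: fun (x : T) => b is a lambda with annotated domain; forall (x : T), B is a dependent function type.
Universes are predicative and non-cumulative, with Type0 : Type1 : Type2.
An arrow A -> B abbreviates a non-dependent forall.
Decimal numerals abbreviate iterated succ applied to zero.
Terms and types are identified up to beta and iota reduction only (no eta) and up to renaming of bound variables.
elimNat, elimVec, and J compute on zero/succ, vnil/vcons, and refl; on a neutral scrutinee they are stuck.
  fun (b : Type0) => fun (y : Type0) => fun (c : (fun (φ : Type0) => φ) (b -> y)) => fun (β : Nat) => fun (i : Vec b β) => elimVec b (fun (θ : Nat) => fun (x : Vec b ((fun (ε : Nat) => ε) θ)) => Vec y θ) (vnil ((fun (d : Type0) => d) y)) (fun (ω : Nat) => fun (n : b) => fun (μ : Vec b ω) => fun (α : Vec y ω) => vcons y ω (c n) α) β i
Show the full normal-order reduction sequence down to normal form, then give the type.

normal-order reduction sequence:
  fun (b : Type0) => fun (y : Type0) => fun (c : (fun (φ : Type0) => φ) (b -> y)) => fun (β : Nat) => fun (i : Vec b β) => elimVec b (fun (θ : Nat) => fun (x : Vec b ((fun (ε : Nat) => ε) θ)) => Vec y θ) (vnil ((fun (d : Type0) => d) y)) (fun (ω : Nat) => fun (n : b) => fun (μ : Vec b ω) => fun (α : Vec y ω) => vcons y ω (c n) α) β i
  ~> fun (b : Type0) => fun (y : Type0) => fun (c : b -> y) => fun (φ : Nat) => fun (β : Vec b φ) => elimVec b (fun (i : Nat) => fun (θ : Vec b ((fun (x : Nat) => x) i)) => Vec y i) (vnil ((fun (ε : Type0) => ε) y)) (fun (d : Nat) => fun (ω : b) => fun (n : Vec b d) => fun (μ : Vec y d) => vcons y d (c ω) μ) φ β
  ~> fun (b : Type0) => fun (y : Type0) => fun (c : b -> y) => fun (φ : Nat) => fun (β : Vec b φ) => elimVec b (fun (i : Nat) => fun (θ : Vec b i) => Vec y i) (vnil ((fun (x : Type0) => x) y)) (fun (ε : Nat) => fun (d : b) => fun (ω : Vec b ε) => fun (n : Vec y ε) => vcons y ε (c d) n) φ β
  ~> fun (b : Type0) => fun (y : Type0) => fun (c : b -> y) => fun (φ : Nat) => fun (β : Vec b φ) => elimVec b (fun (i : Nat) => fun (θ : Vec b i) => Vec y i) (vnil y) (fun (x : Nat) => fun (ε : b) => fun (d : Vec b x) => fun (ω : Vec y x) => vcons y x (c ε) ω) φ β
the term's type:
  forall (b : Type0), forall (y : Type0), (b -> y) -> forall (c : Nat), Vec b c -> Vec y c


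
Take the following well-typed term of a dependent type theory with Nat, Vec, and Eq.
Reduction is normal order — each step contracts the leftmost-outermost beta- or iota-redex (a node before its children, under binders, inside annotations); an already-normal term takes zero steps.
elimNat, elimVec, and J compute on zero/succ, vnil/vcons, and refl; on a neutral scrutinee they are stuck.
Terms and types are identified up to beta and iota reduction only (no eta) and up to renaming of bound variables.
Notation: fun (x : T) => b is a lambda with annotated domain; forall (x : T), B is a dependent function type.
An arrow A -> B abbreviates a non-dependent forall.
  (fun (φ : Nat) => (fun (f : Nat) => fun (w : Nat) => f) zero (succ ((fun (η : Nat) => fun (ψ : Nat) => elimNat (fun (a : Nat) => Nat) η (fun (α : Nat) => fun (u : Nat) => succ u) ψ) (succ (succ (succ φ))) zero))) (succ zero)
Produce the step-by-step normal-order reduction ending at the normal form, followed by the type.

normal-order reduction sequence:
  (fun (φ : Nat) => (fun (f : Nat) => fun (w : Nat) => f) zero (succ ((fun (η : Nat) => fun (ψ : Nat) => elimNat (fun (a : Nat) => Nat) η (fun (α : Nat) => fun (u : Nat) => succ u) ψ) (succ (succ (succ φ))) zero))) (succ zero)
  ~> (fun (φ : Nat) => fun (f : Nat) => φ) zero (succ ((fun (w : Nat) => fun (η : Nat) => elimNat (fun (ψ : Nat) => Nat) w (fun (a : Nat) => fun (α : Nat) => succ α) η) (succ (succ (succ (succ zero)))) zero))
  ~> (fun (φ : Nat) => zero) (succ ((fun (f : Nat) => fun (w : Nat) => elimNat (fun (η : Nat) => Nat) f (fun (ψ : Nat) => fun (a : Nat) => succ a) w) (succ (succ (succ (succ zero)))) zero))
  ~> zero
type:
  Nat


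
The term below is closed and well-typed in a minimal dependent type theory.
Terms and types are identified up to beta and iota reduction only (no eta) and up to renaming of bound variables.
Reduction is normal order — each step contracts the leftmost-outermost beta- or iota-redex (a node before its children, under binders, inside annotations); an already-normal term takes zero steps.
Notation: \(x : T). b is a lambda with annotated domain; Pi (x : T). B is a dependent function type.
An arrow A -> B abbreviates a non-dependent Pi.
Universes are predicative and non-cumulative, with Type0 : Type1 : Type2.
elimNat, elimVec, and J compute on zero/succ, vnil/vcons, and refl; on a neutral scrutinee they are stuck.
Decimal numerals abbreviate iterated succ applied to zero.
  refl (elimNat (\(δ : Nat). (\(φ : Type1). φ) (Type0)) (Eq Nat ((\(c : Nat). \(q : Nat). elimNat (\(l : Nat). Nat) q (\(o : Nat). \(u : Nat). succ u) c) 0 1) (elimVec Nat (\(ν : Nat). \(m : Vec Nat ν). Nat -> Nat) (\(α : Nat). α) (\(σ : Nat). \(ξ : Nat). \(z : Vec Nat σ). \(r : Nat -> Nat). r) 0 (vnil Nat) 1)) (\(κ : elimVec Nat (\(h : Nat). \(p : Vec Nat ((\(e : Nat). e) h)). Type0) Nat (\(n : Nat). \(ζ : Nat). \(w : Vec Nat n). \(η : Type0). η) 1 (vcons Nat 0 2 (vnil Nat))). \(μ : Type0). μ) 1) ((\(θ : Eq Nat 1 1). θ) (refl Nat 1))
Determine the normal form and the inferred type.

normal form:
  refl (Eq Nat 1 1) (refl Nat 1)
type:
  Eq (Eq Nat 1 1) (refl Nat 1) (refl Nat 1)


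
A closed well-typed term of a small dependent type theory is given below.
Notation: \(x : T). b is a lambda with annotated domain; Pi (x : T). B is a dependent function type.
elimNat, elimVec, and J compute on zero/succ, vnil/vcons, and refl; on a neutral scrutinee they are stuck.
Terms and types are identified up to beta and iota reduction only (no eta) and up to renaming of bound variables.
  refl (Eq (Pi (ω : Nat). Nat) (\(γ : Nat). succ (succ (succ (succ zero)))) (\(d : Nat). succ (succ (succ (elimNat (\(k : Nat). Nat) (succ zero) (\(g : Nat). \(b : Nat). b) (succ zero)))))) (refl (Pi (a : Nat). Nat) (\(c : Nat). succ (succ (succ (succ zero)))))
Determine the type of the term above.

the term's type:
  Eq (Eq (Pi (ω : Nat). Nat) (\(γ : Nat). succ (succ (succ (succ zero)))) (\(d : Nat). succ (succ (succ (succ zero))))) (refl (Pi (k : Nat). Nat) (\(g : Nat). succ (succ (succ (succ zero))))) (refl (Pi (b : Nat). Nat) (\(a : Nat). succ (succ (succ (succ zero)))))


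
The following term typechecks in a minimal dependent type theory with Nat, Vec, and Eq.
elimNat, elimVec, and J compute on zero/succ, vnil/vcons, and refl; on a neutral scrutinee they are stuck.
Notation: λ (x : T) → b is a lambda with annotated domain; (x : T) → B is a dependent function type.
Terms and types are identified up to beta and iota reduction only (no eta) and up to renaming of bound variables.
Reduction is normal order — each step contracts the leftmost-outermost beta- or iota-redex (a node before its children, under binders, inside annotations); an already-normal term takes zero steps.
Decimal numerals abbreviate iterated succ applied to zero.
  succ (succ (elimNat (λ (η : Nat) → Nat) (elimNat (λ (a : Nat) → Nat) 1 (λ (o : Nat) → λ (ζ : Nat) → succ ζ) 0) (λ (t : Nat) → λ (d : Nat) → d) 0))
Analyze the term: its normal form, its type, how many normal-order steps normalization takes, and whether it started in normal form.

reduced normal form:
  3
inferred type:
  Nat
normal-order step count: 2
term was already normal: no
first contracted redex: an elimNat iota-redex


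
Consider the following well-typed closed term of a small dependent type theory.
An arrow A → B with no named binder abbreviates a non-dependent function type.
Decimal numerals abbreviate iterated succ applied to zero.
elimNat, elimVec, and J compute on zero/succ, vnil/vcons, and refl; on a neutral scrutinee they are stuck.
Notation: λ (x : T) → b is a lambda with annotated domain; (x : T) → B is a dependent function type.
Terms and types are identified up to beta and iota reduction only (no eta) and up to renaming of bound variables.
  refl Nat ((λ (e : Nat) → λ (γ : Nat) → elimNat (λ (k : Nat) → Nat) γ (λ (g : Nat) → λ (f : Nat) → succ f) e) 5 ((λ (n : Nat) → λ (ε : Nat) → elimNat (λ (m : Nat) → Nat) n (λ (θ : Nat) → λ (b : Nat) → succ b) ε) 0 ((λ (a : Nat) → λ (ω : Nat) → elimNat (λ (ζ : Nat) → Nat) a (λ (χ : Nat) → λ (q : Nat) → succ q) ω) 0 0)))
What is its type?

inferred type:
  Eq Nat 5 5


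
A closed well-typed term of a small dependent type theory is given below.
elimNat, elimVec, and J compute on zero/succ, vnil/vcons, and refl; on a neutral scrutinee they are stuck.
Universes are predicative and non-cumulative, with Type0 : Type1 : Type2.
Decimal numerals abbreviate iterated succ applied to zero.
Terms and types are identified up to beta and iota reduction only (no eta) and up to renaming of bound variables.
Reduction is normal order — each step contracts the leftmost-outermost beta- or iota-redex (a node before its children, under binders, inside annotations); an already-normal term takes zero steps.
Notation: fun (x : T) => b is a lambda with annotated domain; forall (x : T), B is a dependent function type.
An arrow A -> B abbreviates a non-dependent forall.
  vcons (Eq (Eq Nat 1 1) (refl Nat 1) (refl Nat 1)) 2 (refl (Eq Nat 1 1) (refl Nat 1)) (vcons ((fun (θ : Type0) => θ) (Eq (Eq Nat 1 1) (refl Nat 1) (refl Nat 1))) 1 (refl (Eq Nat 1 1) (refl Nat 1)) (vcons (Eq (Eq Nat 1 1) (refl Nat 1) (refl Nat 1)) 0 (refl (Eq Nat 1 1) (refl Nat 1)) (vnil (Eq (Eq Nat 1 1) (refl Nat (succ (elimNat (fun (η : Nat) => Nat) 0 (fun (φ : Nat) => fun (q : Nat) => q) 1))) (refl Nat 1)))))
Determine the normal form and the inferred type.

reduced normal form:
  vcons (Eq (Eq Nat 1 1) (refl Nat 1) (refl Nat 1)) 2 (refl (Eq Nat 1 1) (refl Nat 1)) (vcons (Eq (Eq Nat 1 1) (refl Nat 1) (refl Nat 1)) 1 (refl (Eq Nat 1 1) (refl Nat 1)) (vcons (Eq (Eq Nat 1 1) (refl Nat 1) (refl Nat 1)) 0 (refl (Eq Nat 1 1) (refl Nat 1)) (vnil (Eq (Eq Nat 1 1) (refl Nat 1) (refl Nat 1)))))
inferred type:
  Vec (Eq (Eq Nat 1 1) (refl Nat 1) (refl Nat 1)) 3
observation: the term reaches its normal form after 5 normal-order steps.


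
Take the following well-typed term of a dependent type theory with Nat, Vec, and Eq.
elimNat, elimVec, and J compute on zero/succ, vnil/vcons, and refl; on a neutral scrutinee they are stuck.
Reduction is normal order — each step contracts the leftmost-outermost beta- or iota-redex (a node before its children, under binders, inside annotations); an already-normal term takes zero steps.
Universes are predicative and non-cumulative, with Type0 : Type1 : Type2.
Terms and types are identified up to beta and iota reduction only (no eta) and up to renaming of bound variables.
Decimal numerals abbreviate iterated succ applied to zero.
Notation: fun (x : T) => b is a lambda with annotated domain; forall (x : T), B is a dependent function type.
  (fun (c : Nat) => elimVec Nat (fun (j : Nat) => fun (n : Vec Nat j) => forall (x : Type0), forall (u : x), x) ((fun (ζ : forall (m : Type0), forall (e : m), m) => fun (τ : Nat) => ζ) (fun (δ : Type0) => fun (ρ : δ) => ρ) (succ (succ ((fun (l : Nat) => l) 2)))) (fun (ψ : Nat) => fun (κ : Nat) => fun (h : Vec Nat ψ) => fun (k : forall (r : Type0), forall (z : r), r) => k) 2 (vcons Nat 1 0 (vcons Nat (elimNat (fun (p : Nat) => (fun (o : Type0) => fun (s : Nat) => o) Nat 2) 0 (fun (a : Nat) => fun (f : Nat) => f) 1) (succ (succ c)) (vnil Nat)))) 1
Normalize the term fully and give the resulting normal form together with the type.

normal form:
  fun (c : Type0) => fun (j : c) => j
the term's type:
  forall (c : Type0), forall (j : c), c


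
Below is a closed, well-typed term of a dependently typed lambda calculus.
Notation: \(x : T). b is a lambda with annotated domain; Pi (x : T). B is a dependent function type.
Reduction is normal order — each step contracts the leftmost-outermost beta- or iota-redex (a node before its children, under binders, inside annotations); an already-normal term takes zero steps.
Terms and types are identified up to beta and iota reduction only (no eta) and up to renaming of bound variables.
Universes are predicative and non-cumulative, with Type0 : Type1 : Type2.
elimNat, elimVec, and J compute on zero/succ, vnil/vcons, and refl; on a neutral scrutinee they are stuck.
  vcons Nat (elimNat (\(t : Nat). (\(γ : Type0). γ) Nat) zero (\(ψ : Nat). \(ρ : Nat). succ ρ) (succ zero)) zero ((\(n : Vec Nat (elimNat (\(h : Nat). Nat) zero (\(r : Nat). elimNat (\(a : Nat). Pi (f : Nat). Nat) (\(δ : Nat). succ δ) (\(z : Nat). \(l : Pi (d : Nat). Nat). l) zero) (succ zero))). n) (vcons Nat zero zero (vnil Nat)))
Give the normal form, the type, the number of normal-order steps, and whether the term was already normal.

reduced normal form:
  vcons Nat (succ zero) zero (vcons Nat zero zero (vnil Nat))
the term's type:
  Vec Nat (succ (succ zero))
normal-order step count: 5
started in normal form: no
first contracted redex: an elimNat iota-redex


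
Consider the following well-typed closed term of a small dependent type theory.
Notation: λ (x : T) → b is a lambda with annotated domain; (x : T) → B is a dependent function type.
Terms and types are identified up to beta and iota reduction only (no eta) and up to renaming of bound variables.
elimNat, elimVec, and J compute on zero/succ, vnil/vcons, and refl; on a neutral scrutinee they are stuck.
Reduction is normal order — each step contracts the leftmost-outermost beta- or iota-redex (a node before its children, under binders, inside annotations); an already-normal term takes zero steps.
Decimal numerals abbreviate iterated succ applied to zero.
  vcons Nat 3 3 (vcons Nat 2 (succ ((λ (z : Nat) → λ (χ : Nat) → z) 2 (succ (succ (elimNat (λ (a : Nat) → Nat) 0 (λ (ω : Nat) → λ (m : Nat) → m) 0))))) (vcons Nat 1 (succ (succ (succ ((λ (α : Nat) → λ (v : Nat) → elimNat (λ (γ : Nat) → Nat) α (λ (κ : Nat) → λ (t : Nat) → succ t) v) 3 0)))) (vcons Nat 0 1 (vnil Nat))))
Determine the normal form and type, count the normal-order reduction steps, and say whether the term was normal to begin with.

reduced normal form:
  vcons Nat 3 3 (vcons Nat 2 3 (vcons Nat 1 6 (vcons Nat 0 1 (vnil Nat))))
type:
  Vec Nat 4
reduction steps (normal order): 5
started in normal form: no
first redex: a beta-redex


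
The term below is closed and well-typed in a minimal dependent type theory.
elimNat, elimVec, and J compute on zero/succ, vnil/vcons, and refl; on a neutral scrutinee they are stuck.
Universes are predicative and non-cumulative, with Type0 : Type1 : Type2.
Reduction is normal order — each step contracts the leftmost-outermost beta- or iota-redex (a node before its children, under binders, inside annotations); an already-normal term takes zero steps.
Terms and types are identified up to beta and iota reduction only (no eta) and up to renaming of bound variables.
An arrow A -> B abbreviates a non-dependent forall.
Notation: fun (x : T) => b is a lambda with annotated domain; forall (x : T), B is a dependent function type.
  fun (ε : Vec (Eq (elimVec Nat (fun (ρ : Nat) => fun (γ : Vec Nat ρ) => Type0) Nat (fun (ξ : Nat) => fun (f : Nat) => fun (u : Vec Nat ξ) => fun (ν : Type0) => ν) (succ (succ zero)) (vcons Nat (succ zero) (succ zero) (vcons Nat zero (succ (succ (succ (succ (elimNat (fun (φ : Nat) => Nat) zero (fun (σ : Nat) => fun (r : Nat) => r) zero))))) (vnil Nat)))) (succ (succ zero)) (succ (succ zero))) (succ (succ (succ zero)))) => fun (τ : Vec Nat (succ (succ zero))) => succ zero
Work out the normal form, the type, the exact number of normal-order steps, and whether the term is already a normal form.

resulting normal form:
  fun (ε : Vec (Eq Nat (succ (succ zero)) (succ (succ zero))) (succ (succ (succ zero)))) => fun (ρ : Vec Nat (succ (succ zero))) => succ zero
the term's type:
  Vec (Eq Nat (succ (succ zero)) (succ (succ zero))) (succ (succ (succ zero))) -> Vec Nat (succ (succ zero)) -> Nat
normal-order step count: 11
term was already normal: no
first contracted redex: an elimVec iota-redex


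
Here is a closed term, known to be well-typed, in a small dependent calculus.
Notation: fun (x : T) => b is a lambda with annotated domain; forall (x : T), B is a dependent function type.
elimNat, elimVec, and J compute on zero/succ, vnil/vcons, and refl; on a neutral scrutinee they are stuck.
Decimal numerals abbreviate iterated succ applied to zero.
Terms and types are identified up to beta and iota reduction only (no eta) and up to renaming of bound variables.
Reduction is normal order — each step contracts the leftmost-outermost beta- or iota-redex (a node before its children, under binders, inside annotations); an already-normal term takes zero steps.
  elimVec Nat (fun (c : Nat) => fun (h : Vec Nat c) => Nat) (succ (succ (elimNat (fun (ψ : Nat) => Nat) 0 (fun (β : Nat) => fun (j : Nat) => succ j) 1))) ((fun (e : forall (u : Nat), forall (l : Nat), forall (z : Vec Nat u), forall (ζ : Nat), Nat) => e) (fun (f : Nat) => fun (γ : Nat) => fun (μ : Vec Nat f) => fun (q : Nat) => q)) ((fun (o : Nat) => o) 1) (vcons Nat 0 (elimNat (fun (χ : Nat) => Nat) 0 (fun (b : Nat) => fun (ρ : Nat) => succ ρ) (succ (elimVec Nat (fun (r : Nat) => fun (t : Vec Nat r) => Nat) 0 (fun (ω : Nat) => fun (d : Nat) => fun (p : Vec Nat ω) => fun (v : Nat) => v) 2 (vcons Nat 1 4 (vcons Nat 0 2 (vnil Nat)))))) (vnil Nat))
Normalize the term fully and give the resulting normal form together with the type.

resulting normal form:
  3
type:
  Nat
observation: the leftmost-outermost redex is an elimVec iota-redex, and normalization takes 11 steps.
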